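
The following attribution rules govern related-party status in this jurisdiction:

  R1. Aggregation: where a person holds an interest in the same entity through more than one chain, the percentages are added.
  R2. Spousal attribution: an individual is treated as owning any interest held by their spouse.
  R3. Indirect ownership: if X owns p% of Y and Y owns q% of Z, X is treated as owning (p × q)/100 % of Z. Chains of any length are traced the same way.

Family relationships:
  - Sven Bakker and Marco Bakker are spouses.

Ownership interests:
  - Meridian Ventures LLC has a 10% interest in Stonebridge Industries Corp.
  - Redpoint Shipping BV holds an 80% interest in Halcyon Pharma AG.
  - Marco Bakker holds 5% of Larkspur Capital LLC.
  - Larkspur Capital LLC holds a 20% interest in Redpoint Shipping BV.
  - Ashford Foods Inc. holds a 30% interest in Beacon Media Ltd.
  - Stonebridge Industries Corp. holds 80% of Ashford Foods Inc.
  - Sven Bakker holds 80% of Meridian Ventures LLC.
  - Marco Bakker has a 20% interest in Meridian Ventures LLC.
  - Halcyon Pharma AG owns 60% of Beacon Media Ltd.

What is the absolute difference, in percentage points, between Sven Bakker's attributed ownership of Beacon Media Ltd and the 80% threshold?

By spousal attribution (R2), Sven Bakker is treated as also owning Marco Bakker's interest in Meridian Ventures LLC, giving 80% + 20% = 100%.
By spousal attribution (R2), Sven Bakker is treated as owning Marco Bakker's 5% interest in Larkspur Capital LLC.
Chain via Meridian Ventures LLC → Stonebridge Industries Corp. → Ashford Foods Inc. (R3): 100% × 10% × 80% × 30% = 2.4% of Beacon Media Ltd.
Chain via Larkspur Capital LLC → Redpoint Shipping BV → Halcyon Pharma AG (R3): 5% × 20% × 80% × 60% = 0.48% of Beacon Media Ltd.
Aggregating (R1): 2.4% + 0.48% = 2.88%.
2.88% falls short of the 80% threshold by 77.12 percentage points.

77.12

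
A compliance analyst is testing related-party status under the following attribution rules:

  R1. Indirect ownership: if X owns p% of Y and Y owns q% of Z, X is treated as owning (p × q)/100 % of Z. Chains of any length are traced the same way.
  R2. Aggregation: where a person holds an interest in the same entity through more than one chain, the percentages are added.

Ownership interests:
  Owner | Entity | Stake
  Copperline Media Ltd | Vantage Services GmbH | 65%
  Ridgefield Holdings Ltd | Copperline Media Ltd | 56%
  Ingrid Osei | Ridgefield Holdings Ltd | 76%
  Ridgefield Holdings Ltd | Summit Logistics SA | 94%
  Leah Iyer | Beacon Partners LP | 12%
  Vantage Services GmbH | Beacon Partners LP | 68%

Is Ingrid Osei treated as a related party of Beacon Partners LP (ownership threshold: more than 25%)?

No

Chain via Ridgefield Holdings Ltd → Copperline Media Ltd → Vantage Services GmbH (R1): 76% × 56% × 65% × 68% = 18.81152% of Beacon Partners LP.
18.81152% does not exceed the 25% threshold, so Ingrid is not a related party to Beacon Partners LP.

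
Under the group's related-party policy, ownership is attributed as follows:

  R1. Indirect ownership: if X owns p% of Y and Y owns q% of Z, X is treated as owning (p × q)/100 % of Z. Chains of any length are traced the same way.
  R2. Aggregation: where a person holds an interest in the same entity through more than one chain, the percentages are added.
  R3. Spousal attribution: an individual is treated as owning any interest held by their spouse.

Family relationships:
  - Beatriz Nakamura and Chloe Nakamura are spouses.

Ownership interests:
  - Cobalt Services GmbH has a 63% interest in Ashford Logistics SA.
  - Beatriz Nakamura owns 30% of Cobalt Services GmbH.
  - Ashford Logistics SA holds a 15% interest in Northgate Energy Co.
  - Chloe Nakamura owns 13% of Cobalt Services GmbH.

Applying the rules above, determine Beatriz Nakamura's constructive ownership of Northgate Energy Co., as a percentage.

By spousal attribution (R3), Beatriz Nakamura is treated as also owning Chloe Nakamura's interest in Cobalt Services GmbH, giving 30% + 13% = 43%.
Chain via Cobalt Services GmbH → Ashford Logistics SA (R1): 43% × 63% × 15% = 4.0635% of Northgate Energy Co.

4.0635%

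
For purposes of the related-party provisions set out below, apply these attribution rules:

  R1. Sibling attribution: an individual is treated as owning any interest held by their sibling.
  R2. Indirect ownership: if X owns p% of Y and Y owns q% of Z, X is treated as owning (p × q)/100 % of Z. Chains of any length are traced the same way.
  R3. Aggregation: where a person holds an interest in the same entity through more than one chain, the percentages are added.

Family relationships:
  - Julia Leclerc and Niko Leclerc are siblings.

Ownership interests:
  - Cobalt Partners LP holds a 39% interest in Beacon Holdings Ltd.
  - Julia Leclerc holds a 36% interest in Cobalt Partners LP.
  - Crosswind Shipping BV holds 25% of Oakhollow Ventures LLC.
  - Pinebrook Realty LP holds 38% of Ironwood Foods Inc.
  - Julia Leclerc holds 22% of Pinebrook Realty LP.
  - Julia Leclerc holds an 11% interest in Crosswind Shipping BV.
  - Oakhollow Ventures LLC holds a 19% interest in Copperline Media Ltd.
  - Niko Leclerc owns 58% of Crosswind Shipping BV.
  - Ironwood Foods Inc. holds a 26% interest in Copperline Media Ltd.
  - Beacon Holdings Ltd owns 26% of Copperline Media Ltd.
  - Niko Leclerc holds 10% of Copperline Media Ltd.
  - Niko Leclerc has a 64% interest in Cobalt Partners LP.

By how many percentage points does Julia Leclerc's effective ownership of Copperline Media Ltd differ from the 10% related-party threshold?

By sibling attribution (R1), Julia Leclerc is treated as also owning Niko Leclerc's interest in Cobalt Partners LP, giving 36% + 64% = 100%.
By sibling attribution (R1), Julia Leclerc is treated as also owning Niko Leclerc's interest in Crosswind Shipping BV, giving 11% + 58% = 69%.
By sibling attribution (R1), Julia Leclerc is treated as owning Niko Leclerc's 10% interest in Copperline Media Ltd.
Chain via Cobalt Partners LP → Beacon Holdings Ltd (R2): 100% × 39% × 26% = 10.14% of Copperline Media Ltd.
Chain via Crosswind Shipping BV → Oakhollow Ventures LLC (R2): 69% × 25% × 19% = 3.2775% of Copperline Media Ltd.
Chain via Pinebrook Realty LP → Ironwood Foods Inc. (R2): 22% × 38% × 26% = 2.1736% of Copperline Media Ltd.
Direct interest in Copperline Media Ltd: 10%.
Aggregating (R3): 10.14% + 3.2775% + 2.1736% + 10% = 25.5911%.
25.5911% exceeds the 10% threshold by 15.5911 percentage points.

15.5911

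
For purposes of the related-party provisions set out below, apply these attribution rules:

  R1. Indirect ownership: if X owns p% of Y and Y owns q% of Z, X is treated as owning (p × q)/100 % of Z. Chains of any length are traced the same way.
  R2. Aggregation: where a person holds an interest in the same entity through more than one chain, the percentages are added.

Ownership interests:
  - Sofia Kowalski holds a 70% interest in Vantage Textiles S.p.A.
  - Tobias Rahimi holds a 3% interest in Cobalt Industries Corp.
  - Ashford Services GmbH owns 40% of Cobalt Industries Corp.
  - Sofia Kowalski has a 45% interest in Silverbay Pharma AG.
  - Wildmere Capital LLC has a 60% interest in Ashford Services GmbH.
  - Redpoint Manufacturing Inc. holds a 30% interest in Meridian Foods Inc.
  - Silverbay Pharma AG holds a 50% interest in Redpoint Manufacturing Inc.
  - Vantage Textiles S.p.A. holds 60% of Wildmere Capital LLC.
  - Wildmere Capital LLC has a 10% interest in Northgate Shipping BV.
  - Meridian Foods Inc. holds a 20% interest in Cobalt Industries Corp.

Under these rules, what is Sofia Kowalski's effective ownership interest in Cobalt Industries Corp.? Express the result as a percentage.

Chain via Silverbay Pharma AG → Redpoint Manufacturing Inc. → Meridian Foods Inc. (R1): 45% × 50% × 30% × 20% = 1.35% of Cobalt Industries Corp.
Chain via Vantage Textiles S.p.A. → Wildmere Capital LLC → Ashford Services GmbH (R1): 70% × 60% × 60% × 40% = 10.08% of Cobalt Industries Corp.
Aggregating (R2): 1.35% + 10.08% = 11.43%.

11.43%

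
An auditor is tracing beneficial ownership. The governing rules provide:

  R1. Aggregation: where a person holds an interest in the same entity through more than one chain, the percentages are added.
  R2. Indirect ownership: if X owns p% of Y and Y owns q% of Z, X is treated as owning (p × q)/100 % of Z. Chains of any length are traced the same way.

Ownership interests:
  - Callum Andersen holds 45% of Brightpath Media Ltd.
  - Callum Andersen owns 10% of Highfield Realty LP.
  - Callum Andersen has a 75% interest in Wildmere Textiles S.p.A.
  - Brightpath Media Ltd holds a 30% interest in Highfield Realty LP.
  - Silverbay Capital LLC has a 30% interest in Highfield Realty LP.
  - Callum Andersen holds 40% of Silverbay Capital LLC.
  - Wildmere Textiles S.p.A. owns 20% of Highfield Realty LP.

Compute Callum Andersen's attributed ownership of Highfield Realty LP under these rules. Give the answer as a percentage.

Chain via Silverbay Capital LLC (R2): 40% × 30% = 12% of Highfield Realty LP.
Chain via Wildmere Textiles S.p.A. (R2): 75% × 20% = 15% of Highfield Realty LP.
Chain via Brightpath Media Ltd (R2): 45% × 30% = 13.5% of Highfield Realty LP.
Direct interest in Highfield Realty LP: 10%.
Aggregating (R1): 12% + 15% + 13.5% + 10% = 50.5%.

50.5%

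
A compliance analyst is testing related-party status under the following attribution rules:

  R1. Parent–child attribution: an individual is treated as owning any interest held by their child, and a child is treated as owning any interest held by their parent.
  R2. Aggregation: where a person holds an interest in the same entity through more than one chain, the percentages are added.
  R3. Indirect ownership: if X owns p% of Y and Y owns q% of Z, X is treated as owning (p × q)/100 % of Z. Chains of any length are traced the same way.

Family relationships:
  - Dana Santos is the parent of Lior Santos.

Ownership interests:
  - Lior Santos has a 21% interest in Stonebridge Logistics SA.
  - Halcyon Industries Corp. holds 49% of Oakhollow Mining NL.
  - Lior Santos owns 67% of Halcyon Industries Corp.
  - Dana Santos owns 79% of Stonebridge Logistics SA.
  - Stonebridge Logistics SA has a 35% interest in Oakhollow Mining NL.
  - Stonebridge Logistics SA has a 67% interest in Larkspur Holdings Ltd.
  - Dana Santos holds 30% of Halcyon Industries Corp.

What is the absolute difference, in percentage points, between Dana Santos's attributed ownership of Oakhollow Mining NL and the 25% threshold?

By parent–child attribution (R1), Dana Santos is treated as also owning Lior Santos's interest in Halcyon Industries Corp, giving 30% + 67% = 97%.
By parent–child attribution (R1), Dana Santos is treated as also owning Lior Santos's interest in Stonebridge Logistics SA, giving 79% + 21% = 100%.
Chain via Halcyon Industries Corp. (R3): 97% × 49% = 47.53% of Oakhollow Mining NL.
Chain via Stonebridge Logistics SA (R3): 100% × 35% = 35% of Oakhollow Mining NL.
Aggregating (R2): 47.53% + 35% = 82.53%.
82.53% exceeds the 25% threshold by 57.53 percentage points.

57.53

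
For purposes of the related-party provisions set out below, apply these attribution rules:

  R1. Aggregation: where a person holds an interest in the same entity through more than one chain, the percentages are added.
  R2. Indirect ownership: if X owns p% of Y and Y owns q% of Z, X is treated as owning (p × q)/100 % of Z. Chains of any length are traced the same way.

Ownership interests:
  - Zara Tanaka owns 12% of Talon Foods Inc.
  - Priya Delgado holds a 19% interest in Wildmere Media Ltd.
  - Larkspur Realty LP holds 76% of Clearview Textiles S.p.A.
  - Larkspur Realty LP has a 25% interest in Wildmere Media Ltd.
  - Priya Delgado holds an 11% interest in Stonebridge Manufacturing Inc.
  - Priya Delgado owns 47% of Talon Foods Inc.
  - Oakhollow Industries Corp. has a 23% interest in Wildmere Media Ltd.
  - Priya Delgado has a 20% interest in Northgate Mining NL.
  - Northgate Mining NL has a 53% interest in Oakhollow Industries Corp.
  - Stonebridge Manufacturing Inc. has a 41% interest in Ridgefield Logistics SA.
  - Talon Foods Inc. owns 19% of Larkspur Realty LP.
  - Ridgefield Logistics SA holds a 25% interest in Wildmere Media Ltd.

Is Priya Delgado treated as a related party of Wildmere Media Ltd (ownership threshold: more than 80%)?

No

Chain via Northgate Mining NL → Oakhollow Industries Corp. (R2): 20% × 53% × 23% = 2.438% of Wildmere Media Ltd.
Chain via Talon Foods Inc. → Larkspur Realty LP (R2): 47% × 19% × 25% = 2.2325% of Wildmere Media Ltd.
Chain via Stonebridge Manufacturing Inc. → Ridgefield Logistics SA (R2): 11% × 41% × 25% = 1.1275% of Wildmere Media Ltd.
Direct interest in Wildmere Media Ltd: 19%.
Aggregating (R1): 2.438% + 2.2325% + 1.1275% + 19% = 24.798%.
24.798% does not exceed the 80% threshold, so Priya is not a related party to Wildmere Media Ltd.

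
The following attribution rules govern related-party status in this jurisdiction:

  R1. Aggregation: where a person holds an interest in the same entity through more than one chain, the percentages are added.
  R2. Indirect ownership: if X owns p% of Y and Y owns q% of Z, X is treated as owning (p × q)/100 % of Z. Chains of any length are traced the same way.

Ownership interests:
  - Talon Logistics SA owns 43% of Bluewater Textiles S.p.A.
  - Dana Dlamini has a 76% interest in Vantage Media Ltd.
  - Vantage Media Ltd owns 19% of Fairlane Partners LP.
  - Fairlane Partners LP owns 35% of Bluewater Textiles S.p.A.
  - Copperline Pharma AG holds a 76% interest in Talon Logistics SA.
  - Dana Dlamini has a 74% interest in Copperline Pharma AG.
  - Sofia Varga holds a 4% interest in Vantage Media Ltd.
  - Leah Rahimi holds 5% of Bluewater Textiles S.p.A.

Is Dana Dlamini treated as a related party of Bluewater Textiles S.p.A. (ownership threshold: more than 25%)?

Chain via Copperline Pharma AG → Talon Logistics SA (R2): 74% × 76% × 43% = 24.1832% of Bluewater Textiles S.p.A.
Chain via Vantage Media Ltd → Fairlane Partners LP (R2): 76% × 19% × 35% = 5.054% of Bluewater Textiles S.p.A.
Aggregating (R1): 24.1832% + 5.054% = 29.2372%.
29.2372% exceeds the 25% threshold, so Dana is a related party to Bluewater Textiles S.p.A.

Yes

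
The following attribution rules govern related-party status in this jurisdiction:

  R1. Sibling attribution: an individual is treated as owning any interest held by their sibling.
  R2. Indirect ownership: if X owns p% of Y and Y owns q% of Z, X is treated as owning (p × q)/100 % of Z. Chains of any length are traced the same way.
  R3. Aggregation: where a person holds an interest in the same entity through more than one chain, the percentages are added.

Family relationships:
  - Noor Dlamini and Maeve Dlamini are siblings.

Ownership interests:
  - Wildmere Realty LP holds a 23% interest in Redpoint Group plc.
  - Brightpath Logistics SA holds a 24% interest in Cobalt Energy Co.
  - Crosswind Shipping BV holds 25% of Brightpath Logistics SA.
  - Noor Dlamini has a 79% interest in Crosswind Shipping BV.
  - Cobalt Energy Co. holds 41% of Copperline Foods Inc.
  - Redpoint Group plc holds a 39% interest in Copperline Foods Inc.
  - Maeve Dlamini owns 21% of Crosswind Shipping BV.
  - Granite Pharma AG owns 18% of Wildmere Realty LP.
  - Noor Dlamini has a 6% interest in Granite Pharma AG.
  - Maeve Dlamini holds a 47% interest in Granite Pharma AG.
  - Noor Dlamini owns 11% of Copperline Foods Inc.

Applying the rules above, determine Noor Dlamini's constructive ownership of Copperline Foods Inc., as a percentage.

14.315738%

By sibling attribution (R1), Noor Dlamini is treated as also owning Maeve Dlamini's interest in Granite Pharma AG, giving 6% + 47% = 53%.
By sibling attribution (R1), Noor Dlamini is treated as also owning Maeve Dlamini's interest in Crosswind Shipping BV, giving 79% + 21% = 100%.
Chain via Granite Pharma AG → Wildmere Realty LP → Redpoint Group plc (R2): 53% × 18% × 23% × 39% = 0.855738% of Copperline Foods Inc.
Chain via Crosswind Shipping BV → Brightpath Logistics SA → Cobalt Energy Co. (R2): 100% × 25% × 24% × 41% = 2.46% of Copperline Foods Inc.
Direct interest in Copperline Foods Inc: 11%.
Aggregating (R3): 0.855738% + 2.46% + 11% = 14.315738%.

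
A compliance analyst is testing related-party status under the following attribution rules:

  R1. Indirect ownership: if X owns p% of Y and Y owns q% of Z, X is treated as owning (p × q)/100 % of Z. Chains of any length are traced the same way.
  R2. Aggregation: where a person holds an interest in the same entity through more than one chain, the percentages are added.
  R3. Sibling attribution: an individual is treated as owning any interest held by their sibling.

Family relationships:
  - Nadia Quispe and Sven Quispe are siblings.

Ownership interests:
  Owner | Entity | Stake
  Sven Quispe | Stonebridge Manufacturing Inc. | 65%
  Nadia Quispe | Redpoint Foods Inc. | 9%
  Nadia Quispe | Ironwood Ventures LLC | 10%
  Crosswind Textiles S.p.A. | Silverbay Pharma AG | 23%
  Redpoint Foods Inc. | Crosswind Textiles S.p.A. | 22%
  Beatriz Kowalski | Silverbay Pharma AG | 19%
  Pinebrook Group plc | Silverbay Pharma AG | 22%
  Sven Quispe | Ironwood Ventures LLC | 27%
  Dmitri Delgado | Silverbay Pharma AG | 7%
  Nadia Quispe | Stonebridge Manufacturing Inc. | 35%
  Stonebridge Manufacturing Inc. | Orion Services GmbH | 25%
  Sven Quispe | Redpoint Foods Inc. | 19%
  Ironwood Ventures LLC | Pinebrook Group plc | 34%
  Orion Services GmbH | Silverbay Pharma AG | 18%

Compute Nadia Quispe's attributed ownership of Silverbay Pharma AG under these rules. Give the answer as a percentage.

By sibling attribution (R3), Nadia Quispe is treated as also owning Sven Quispe's interest in Redpoint Foods Inc, giving 9% + 19% = 28%.
By sibling attribution (R3), Nadia Quispe is treated as also owning Sven Quispe's interest in Ironwood Ventures LLC, giving 10% + 27% = 37%.
By sibling attribution (R3), Nadia Quispe is treated as also owning Sven Quispe's interest in Stonebridge Manufacturing Inc, giving 35% + 65% = 100%.
Chain via Redpoint Foods Inc. → Crosswind Textiles S.p.A. (R1): 28% × 22% × 23% = 1.4168% of Silverbay Pharma AG.
Chain via Ironwood Ventures LLC → Pinebrook Group plc (R1): 37% × 34% × 22% = 2.7676% of Silverbay Pharma AG.
Chain via Stonebridge Manufacturing Inc. → Orion Services GmbH (R1): 100% × 25% × 18% = 4.5% of Silverbay Pharma AG.
Aggregating (R2): 1.4168% + 2.7676% + 4.5% = 8.6844%.

8.6844%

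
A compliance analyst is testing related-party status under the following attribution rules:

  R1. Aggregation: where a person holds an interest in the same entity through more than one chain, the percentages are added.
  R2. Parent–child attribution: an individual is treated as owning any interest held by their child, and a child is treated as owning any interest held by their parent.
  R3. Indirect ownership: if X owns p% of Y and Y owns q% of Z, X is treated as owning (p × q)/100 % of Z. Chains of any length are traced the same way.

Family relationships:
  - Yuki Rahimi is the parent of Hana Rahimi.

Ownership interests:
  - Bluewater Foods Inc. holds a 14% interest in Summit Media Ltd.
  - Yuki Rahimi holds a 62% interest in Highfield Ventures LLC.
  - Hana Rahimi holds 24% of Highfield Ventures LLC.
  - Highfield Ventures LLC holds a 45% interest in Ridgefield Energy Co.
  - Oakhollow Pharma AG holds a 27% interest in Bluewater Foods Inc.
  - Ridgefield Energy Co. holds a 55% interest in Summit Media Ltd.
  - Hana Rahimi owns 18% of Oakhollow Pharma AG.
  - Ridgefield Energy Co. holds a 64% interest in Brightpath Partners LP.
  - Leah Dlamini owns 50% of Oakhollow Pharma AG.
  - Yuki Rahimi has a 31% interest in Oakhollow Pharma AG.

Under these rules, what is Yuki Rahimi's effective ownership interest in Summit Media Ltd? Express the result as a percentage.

By parent–child attribution (R2), Yuki Rahimi is treated as also owning Hana Rahimi's interest in Highfield Ventures LLC, giving 62% + 24% = 86%.
By parent–child attribution (R2), Yuki Rahimi is treated as also owning Hana Rahimi's interest in Oakhollow Pharma AG, giving 31% + 18% = 49%.
Chain via Highfield Ventures LLC → Ridgefield Energy Co. (R3): 86% × 45% × 55% = 21.285% of Summit Media Ltd.
Chain via Oakhollow Pharma AG → Bluewater Foods Inc. (R3): 49% × 27% × 14% = 1.8522% of Summit Media Ltd.
Aggregating (R1): 21.285% + 1.8522% = 23.1372%.

23.1372%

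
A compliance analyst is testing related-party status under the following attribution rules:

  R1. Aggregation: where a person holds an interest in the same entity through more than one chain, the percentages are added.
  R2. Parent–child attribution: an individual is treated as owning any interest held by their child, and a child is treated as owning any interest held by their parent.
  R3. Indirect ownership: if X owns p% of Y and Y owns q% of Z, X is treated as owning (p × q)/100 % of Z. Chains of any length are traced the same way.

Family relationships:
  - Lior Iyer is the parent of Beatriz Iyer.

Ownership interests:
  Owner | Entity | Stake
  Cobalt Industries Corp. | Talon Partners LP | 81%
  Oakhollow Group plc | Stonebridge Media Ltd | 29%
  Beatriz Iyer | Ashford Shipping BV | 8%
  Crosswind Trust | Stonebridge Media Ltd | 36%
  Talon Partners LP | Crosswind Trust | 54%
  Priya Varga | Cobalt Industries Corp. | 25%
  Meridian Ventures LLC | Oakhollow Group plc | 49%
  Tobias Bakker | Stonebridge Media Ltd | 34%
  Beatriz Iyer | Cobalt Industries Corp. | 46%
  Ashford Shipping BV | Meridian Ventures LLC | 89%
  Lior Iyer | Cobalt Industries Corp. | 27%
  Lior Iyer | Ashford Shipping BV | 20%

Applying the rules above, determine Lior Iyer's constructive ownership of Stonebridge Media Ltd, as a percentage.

15.036004%

By parent–child attribution (R2), Lior Iyer is treated as also owning Beatriz Iyer's interest in Ashford Shipping BV, giving 20% + 8% = 28%.
By parent–child attribution (R2), Lior Iyer is treated as also owning Beatriz Iyer's interest in Cobalt Industries Corp, giving 27% + 46% = 73%.
Chain via Ashford Shipping BV → Meridian Ventures LLC → Oakhollow Group plc (R3): 28% × 89% × 49% × 29% = 3.541132% of Stonebridge Media Ltd.
Chain via Cobalt Industries Corp. → Talon Partners LP → Crosswind Trust (R3): 73% × 81% × 54% × 36% = 11.494872% of Stonebridge Media Ltd.
Aggregating (R1): 3.541132% + 11.494872% = 15.036004%.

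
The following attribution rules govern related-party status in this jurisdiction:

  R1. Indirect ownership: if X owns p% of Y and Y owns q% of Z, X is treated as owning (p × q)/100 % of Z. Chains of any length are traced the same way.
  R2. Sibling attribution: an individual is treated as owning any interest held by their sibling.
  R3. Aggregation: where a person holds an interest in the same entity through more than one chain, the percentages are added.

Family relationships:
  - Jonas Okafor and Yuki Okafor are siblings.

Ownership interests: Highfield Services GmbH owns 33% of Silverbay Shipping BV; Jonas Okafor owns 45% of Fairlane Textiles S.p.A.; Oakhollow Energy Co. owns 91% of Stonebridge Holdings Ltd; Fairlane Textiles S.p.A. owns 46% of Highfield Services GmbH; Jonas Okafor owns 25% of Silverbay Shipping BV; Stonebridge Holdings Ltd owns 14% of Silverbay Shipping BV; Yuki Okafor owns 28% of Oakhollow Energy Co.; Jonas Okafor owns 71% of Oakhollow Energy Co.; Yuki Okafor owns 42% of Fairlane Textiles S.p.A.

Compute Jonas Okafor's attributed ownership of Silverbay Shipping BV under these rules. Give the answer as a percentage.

50.8192%

By sibling attribution (R2), Jonas Okafor is treated as also owning Yuki Okafor's interest in Fairlane Textiles S.p.A, giving 45% + 42% = 87%.
By sibling attribution (R2), Jonas Okafor is treated as also owning Yuki Okafor's interest in Oakhollow Energy Co, giving 71% + 28% = 99%.
Chain via Fairlane Textiles S.p.A. → Highfield Services GmbH (R1): 87% × 46% × 33% = 13.2066% of Silverbay Shipping BV.
Chain via Oakhollow Energy Co. → Stonebridge Holdings Ltd (R1): 99% × 91% × 14% = 12.6126% of Silverbay Shipping BV.
Direct interest in Silverbay Shipping BV: 25%.
Aggregating (R3): 13.2066% + 12.6126% + 25% = 50.8192%.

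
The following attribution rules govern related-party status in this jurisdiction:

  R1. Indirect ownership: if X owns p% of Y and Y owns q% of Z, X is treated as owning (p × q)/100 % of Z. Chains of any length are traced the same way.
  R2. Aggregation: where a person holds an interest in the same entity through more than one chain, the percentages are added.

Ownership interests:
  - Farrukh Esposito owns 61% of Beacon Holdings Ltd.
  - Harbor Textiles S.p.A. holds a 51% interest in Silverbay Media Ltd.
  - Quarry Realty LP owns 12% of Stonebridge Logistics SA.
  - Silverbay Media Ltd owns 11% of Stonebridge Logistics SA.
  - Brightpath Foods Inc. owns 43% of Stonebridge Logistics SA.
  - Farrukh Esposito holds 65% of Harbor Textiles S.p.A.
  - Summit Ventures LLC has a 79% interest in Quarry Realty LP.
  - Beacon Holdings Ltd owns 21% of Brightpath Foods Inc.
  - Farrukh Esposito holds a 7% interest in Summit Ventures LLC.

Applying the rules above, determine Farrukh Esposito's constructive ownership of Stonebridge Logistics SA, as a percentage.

9.8184%

Chain via Summit Ventures LLC → Quarry Realty LP (R1): 7% × 79% × 12% = 0.6636% of Stonebridge Logistics SA.
Chain via Harbor Textiles S.p.A. → Silverbay Media Ltd (R1): 65% × 51% × 11% = 3.6465% of Stonebridge Logistics SA.
Chain via Beacon Holdings Ltd → Brightpath Foods Inc. (R1): 61% × 21% × 43% = 5.5083% of Stonebridge Logistics SA.
Aggregating (R2): 0.6636% + 3.6465% + 5.5083% = 9.8184%.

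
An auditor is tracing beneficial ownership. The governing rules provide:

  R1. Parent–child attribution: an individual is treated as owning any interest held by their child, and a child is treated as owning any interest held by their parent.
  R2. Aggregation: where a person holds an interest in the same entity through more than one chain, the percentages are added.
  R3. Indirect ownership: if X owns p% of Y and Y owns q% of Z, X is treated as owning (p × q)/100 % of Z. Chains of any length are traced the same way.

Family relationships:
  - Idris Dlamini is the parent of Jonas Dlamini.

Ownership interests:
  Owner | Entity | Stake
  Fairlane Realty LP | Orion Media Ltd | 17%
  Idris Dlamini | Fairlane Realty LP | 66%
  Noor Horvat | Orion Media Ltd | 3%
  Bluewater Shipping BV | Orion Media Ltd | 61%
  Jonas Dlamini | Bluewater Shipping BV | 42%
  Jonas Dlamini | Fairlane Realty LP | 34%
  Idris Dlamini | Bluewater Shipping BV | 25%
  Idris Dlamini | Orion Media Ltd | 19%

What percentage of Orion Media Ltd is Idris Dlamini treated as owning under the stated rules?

76.87%

By parent–child attribution (R1), Idris Dlamini is treated as also owning Jonas Dlamini's interest in Fairlane Realty LP, giving 66% + 34% = 100%.
By parent–child attribution (R1), Idris Dlamini is treated as also owning Jonas Dlamini's interest in Bluewater Shipping BV, giving 25% + 42% = 67%.
Chain via Fairlane Realty LP (R3): 100% × 17% = 17% of Orion Media Ltd.
Chain via Bluewater Shipping BV (R3): 67% × 61% = 40.87% of Orion Media Ltd.
Direct interest in Orion Media Ltd: 19%.
Aggregating (R2): 17% + 40.87% + 19% = 76.87%.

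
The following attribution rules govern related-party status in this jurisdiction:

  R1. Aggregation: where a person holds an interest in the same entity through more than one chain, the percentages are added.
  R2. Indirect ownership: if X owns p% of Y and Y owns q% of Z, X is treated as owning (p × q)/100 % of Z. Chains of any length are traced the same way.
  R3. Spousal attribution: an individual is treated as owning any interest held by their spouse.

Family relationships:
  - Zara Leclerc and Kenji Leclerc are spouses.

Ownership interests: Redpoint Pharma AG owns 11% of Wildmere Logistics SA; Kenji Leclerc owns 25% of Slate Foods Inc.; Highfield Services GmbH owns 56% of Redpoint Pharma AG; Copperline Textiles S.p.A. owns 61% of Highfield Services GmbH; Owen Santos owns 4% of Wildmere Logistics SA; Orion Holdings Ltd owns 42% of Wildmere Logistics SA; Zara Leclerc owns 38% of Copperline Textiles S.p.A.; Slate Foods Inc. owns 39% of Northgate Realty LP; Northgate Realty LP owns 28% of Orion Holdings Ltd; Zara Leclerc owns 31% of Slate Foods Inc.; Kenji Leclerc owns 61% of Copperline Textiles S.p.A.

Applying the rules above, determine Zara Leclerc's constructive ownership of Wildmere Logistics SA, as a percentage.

6.288408%

By spousal attribution (R3), Zara Leclerc is treated as also owning Kenji Leclerc's interest in Copperline Textiles S.p.A, giving 38% + 61% = 99%.
By spousal attribution (R3), Zara Leclerc is treated as also owning Kenji Leclerc's interest in Slate Foods Inc, giving 31% + 25% = 56%.
Chain via Copperline Textiles S.p.A. → Highfield Services GmbH → Redpoint Pharma AG (R2): 99% × 61% × 56% × 11% = 3.720024% of Wildmere Logistics SA.
Chain via Slate Foods Inc. → Northgate Realty LP → Orion Holdings Ltd (R2): 56% × 39% × 28% × 42% = 2.568384% of Wildmere Logistics SA.
Aggregating (R1): 3.720024% + 2.568384% = 6.288408%.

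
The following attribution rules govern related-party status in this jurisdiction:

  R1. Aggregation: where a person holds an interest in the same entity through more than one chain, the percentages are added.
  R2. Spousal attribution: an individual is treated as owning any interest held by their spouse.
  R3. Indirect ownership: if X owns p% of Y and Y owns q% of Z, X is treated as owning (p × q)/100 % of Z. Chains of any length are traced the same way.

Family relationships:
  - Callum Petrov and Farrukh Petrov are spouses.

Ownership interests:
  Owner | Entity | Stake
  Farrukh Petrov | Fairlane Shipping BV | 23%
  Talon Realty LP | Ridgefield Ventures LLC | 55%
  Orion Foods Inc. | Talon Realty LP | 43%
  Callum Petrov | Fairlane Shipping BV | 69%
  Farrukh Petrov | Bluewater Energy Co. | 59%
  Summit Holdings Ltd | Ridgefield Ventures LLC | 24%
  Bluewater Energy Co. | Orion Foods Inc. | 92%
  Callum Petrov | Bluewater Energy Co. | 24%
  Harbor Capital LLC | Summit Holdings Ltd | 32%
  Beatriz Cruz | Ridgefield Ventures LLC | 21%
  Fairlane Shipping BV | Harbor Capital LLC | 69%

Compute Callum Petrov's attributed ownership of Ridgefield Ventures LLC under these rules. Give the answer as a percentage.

22.934404%

By spousal attribution (R2), Callum Petrov is treated as also owning Farrukh Petrov's interest in Bluewater Energy Co, giving 24% + 59% = 83%.
By spousal attribution (R2), Callum Petrov is treated as also owning Farrukh Petrov's interest in Fairlane Shipping BV, giving 69% + 23% = 92%.
Chain via Bluewater Energy Co. → Orion Foods Inc. → Talon Realty LP (R3): 83% × 92% × 43% × 55% = 18.05914% of Ridgefield Ventures LLC.
Chain via Fairlane Shipping BV → Harbor Capital LLC → Summit Holdings Ltd (R3): 92% × 69% × 32% × 24% = 4.875264% of Ridgefield Ventures LLC.
Aggregating (R1): 18.05914% + 4.875264% = 22.934404%.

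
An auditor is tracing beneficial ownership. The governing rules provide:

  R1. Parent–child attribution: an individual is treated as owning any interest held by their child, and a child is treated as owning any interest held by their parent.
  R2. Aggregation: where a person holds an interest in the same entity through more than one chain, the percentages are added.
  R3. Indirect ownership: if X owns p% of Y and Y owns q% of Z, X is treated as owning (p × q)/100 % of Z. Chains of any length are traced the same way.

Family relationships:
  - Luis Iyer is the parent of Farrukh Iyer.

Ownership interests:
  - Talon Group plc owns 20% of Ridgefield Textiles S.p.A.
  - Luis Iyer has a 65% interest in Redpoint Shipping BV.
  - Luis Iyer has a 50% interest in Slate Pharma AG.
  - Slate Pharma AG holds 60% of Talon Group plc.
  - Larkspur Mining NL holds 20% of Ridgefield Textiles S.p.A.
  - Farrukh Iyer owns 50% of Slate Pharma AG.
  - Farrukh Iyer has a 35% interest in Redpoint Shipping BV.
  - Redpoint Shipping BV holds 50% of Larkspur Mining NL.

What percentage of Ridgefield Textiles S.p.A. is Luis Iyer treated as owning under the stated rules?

By parent–child attribution (R1), Luis Iyer is treated as also owning Farrukh Iyer's interest in Redpoint Shipping BV, giving 65% + 35% = 100%.
By parent–child attribution (R1), Luis Iyer is treated as also owning Farrukh Iyer's interest in Slate Pharma AG, giving 50% + 50% = 100%.
Chain via Redpoint Shipping BV → Larkspur Mining NL (R3): 100% × 50% × 20% = 10% of Ridgefield Textiles S.p.A.
Chain via Slate Pharma AG → Talon Group plc (R3): 100% × 60% × 20% = 12% of Ridgefield Textiles S.p.A.
Aggregating (R2): 10% + 12% = 22%.

22%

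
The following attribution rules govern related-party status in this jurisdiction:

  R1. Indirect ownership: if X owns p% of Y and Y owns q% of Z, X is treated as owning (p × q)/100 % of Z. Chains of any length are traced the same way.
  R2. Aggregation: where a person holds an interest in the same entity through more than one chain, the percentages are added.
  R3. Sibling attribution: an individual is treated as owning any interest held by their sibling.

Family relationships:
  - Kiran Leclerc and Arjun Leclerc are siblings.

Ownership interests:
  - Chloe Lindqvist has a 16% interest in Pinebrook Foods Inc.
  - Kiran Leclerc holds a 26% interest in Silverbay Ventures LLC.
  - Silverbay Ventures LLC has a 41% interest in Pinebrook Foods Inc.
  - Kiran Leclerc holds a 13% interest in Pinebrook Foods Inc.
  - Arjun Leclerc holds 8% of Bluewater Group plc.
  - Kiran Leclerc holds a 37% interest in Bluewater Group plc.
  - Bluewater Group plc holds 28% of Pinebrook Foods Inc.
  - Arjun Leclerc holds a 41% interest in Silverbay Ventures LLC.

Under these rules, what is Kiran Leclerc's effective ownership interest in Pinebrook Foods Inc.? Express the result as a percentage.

By sibling attribution (R3), Kiran Leclerc is treated as also owning Arjun Leclerc's interest in Bluewater Group plc, giving 37% + 8% = 45%.
By sibling attribution (R3), Kiran Leclerc is treated as also owning Arjun Leclerc's interest in Silverbay Ventures LLC, giving 26% + 41% = 67%.
Chain via Bluewater Group plc (R1): 45% × 28% = 12.6% of Pinebrook Foods Inc.
Chain via Silverbay Ventures LLC (R1): 67% × 41% = 27.47% of Pinebrook Foods Inc.
Direct interest in Pinebrook Foods Inc: 13%.
Aggregating (R2): 12.6% + 27.47% + 13% = 53.07%.

53.07%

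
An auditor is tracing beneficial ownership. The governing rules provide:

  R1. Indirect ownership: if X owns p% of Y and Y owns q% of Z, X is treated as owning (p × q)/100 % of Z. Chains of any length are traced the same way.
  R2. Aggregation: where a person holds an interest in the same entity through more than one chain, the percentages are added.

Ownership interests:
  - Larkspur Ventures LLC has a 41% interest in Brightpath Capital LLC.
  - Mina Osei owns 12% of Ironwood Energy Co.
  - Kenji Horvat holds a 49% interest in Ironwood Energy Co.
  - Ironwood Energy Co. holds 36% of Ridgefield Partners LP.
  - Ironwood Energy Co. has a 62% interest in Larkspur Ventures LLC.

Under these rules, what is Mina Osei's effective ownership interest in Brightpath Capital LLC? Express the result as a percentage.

3.0504%

Chain via Ironwood Energy Co. → Larkspur Ventures LLC (R1): 12% × 62% × 41% = 3.0504% of Brightpath Capital LLC.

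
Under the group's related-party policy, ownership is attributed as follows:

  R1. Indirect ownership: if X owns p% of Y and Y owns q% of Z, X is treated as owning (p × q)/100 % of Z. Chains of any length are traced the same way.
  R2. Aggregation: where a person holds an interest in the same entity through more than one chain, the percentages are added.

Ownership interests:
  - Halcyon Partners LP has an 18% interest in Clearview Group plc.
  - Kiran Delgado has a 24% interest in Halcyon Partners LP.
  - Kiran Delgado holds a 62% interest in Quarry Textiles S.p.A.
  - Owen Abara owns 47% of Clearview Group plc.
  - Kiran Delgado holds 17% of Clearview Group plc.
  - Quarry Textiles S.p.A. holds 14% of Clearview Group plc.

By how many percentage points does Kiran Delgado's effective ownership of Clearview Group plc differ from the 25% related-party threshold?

Chain via Quarry Textiles S.p.A. (R1): 62% × 14% = 8.68% of Clearview Group plc.
Chain via Halcyon Partners LP (R1): 24% × 18% = 4.32% of Clearview Group plc.
Direct interest in Clearview Group plc: 17%.
Aggregating (R2): 8.68% + 4.32% + 17% = 30%.
30% exceeds the 25% threshold by 5 percentage points.

5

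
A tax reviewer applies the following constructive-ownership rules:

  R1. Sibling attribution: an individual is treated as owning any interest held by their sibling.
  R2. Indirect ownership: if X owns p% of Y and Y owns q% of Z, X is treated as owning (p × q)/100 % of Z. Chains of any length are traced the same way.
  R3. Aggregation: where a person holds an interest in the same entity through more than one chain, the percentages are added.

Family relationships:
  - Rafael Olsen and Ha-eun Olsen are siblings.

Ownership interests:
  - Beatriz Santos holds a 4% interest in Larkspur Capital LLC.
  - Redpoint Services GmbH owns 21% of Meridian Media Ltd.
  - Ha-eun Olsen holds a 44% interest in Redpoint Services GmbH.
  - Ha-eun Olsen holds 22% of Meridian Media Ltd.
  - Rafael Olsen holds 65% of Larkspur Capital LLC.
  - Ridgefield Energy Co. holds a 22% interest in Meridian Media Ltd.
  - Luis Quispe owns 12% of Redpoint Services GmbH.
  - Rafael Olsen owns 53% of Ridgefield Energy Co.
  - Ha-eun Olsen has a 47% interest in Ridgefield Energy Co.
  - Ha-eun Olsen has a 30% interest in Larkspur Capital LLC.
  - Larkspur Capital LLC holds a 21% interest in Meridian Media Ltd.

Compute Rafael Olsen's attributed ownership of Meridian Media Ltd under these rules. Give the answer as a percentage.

By sibling attribution (R1), Rafael Olsen is treated as also owning Ha-eun Olsen's interest in Larkspur Capital LLC, giving 65% + 30% = 95%.
By sibling attribution (R1), Rafael Olsen is treated as also owning Ha-eun Olsen's interest in Ridgefield Energy Co, giving 53% + 47% = 100%.
By sibling attribution (R1), Rafael Olsen is treated as owning Ha-eun Olsen's 44% interest in Redpoint Services GmbH.
By sibling attribution (R1), Rafael Olsen is treated as owning Ha-eun Olsen's 22% interest in Meridian Media Ltd.
Chain via Larkspur Capital LLC (R2): 95% × 21% = 19.95% of Meridian Media Ltd.
Chain via Ridgefield Energy Co. (R2): 100% × 22% = 22% of Meridian Media Ltd.
Chain via Redpoint Services GmbH (R2): 44% × 21% = 9.24% of Meridian Media Ltd.
Direct interest in Meridian Media Ltd: 22%.
Aggregating (R3): 19.95% + 22% + 9.24% + 22% = 73.19%.

73.19%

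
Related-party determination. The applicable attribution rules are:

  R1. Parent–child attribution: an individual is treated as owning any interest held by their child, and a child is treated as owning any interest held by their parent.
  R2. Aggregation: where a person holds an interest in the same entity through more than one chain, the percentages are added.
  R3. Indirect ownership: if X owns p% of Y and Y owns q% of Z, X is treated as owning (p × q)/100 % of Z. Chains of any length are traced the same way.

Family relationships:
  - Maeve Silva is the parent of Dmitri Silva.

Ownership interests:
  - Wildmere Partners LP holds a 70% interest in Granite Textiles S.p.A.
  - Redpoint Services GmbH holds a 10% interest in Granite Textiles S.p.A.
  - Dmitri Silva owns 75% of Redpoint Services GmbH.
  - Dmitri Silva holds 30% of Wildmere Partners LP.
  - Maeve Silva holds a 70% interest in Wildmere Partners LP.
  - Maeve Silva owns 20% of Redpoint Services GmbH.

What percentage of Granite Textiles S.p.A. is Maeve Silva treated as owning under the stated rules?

By parent–child attribution (R1), Maeve Silva is treated as also owning Dmitri Silva's interest in Wildmere Partners LP, giving 70% + 30% = 100%.
By parent–child attribution (R1), Maeve Silva is treated as also owning Dmitri Silva's interest in Redpoint Services GmbH, giving 20% + 75% = 95%.
Chain via Wildmere Partners LP (R3): 100% × 70% = 70% of Granite Textiles S.p.A.
Chain via Redpoint Services GmbH (R3): 95% × 10% = 9.5% of Granite Textiles S.p.A.
Aggregating (R2): 70% + 9.5% = 79.5%.

79.5%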